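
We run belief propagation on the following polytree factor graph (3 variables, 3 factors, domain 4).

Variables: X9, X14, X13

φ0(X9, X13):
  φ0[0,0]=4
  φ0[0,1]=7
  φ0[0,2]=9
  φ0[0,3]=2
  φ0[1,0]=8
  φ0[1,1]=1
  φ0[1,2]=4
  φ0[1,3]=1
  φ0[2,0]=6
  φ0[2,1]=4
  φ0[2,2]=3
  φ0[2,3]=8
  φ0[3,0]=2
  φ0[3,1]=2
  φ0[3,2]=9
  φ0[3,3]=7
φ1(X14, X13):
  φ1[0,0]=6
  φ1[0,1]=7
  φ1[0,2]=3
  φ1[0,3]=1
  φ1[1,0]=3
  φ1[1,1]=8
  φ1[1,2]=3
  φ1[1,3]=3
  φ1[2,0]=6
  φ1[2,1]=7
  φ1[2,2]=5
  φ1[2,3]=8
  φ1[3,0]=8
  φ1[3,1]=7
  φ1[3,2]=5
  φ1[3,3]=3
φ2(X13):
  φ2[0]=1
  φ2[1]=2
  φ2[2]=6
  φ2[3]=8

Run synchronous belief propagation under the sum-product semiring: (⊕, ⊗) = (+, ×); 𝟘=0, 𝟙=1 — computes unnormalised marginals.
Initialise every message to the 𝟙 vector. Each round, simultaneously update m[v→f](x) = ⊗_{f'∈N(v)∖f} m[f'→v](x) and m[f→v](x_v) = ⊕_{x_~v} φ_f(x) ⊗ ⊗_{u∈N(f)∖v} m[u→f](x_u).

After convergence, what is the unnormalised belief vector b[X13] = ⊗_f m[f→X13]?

b[X13] = [460, 812, 2400, 2160]

init: all messages = 𝟙 over 4 values
r1 m[φ0→X9] = [22, 14, 21, 20]
r1 m[φ0→X13] = [20, 14, 25, 18]
r1 m[φ1→X14] = [17, 17, 26, 23]
r1 m[φ1→X13] = [23, 29, 16, 15]
r1 m[φ2→X13] = [1, 2, 6, 8]
r1 m[X9→φ0] = [1, 1, 1, 1]
r1 m[X14→φ1] = [1, 1, 1, 1]
r1 m[X13→φ0] = [1, 1, 1, 1]
r1 m[X13→φ1] = [1, 1, 1, 1]
r1 m[X13→φ2] = [1, 1, 1, 1]
r2 m[φ0→X9] = [22, 14, 21, 20]
r2 m[φ0→X13] = [20, 14, 25, 18]
r2 m[φ1→X14] = [17, 17, 26, 23]
r2 m[φ1→X13] = [23, 29, 16, 15]
r2 m[φ2→X13] = [1, 2, 6, 8]
r2 m[X9→φ0] = [1, 1, 1, 1]
r2 m[X14→φ1] = [1, 1, 1, 1]
r2 m[X13→φ0] = [23, 58, 96, 120]
r2 m[X13→φ1] = [20, 28, 150, 144]
r2 m[X13→φ2] = [460, 406, 400, 270]
r3 m[φ0→X9] = [1602, 746, 1618, 1866]
r3 m[φ0→X13] = [20, 14, 25, 18]
r3 m[φ1→X14] = [910, 1166, 2218, 1538]
r3 m[φ1→X13] = [23, 29, 16, 15]
r3 m[φ2→X13] = [1, 2, 6, 8]
r3 m[X9→φ0] = [1, 1, 1, 1]
r3 m[X14→φ1] = [1, 1, 1, 1]
r3 m[X13→φ0] = [23, 58, 96, 120]
r3 m[X13→φ1] = [20, 28, 150, 144]
r3 m[X13→φ2] = [460, 406, 400, 270]
r4 m[φ0→X9] = [1602, 746, 1618, 1866]
r4 m[φ0→X13] = [20, 14, 25, 18]
r4 m[φ1→X14] = [910, 1166, 2218, 1538]
r4 m[φ1→X13] = [23, 29, 16, 15]
r4 m[φ2→X13] = [1, 2, 6, 8]
r4 m[X9→φ0] = [1, 1, 1, 1]
r4 m[X14→φ1] = [1, 1, 1, 1]
r4 m[X13→φ0] = [23, 58, 96, 120]
r4 m[X13→φ1] = [20, 28, 150, 144]
r4 m[X13→φ2] = [460, 406, 400, 270]
fixed point reached at round 4
b[X13] = ⊗ incoming = [460, 812, 2400, 2160]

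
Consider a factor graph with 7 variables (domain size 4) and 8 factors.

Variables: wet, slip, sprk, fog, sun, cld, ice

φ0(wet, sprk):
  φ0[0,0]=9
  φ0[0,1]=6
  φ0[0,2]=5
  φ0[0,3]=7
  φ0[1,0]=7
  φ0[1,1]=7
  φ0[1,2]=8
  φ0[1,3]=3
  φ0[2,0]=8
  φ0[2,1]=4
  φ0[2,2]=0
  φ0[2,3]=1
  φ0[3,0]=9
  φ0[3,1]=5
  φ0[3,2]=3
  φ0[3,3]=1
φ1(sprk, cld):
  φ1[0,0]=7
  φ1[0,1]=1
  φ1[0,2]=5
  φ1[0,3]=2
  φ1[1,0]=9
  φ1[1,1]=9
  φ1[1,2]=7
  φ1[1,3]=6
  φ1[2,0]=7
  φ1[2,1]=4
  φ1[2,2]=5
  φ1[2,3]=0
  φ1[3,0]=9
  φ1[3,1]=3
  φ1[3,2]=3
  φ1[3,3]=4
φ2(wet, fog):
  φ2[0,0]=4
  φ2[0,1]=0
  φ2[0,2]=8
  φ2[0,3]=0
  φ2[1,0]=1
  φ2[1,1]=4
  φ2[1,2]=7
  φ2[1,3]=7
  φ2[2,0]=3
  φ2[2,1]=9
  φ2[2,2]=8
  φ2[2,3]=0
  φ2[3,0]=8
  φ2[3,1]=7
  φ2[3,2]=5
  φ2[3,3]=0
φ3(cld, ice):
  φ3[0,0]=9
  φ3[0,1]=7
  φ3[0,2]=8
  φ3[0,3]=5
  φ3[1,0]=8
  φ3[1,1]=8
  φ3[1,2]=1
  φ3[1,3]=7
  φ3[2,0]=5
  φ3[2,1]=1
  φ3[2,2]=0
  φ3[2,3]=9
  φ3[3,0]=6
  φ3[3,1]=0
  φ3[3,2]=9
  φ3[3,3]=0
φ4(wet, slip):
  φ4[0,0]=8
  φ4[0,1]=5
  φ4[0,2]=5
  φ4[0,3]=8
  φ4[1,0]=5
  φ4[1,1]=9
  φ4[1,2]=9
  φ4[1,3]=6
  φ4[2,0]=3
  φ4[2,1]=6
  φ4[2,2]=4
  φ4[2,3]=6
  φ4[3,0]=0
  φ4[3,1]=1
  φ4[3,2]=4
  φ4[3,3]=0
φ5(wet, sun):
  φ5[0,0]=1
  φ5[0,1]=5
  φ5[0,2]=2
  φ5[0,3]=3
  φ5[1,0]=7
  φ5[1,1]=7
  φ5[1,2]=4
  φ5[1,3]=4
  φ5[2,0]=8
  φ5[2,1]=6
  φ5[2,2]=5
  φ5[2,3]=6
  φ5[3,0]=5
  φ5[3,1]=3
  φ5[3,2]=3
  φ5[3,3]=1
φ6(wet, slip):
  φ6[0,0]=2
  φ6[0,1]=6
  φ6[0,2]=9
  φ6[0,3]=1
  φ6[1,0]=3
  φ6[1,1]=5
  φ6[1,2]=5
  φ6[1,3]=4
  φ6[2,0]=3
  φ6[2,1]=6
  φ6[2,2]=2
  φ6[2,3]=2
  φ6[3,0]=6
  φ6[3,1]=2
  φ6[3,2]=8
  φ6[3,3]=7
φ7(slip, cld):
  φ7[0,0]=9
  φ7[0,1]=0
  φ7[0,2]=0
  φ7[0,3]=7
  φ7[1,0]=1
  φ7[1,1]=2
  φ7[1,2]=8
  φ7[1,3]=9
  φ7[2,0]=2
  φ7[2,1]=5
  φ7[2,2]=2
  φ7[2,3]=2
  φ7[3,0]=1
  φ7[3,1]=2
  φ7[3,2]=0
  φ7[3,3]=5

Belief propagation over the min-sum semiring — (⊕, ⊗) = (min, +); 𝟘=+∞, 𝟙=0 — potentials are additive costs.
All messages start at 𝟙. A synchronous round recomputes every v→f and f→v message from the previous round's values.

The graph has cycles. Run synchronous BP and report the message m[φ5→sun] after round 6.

init: all messages = 𝟙 over 4 values
r1 m[φ0→wet] = [5, 3, 0, 1]
r1 m[φ0→sprk] = [7, 4, 0, 1]
r1 m[φ1→sprk] = [1, 6, 0, 3]
r1 m[φ1→cld] = [7, 1, 3, 0]
r1 m[φ2→wet] = [0, 1, 0, 0]
r1 m[φ2→fog] = [1, 0, 5, 0]
r1 m[φ3→cld] = [5, 1, 0, 0]
r1 m[φ3→ice] = [5, 0, 0, 0]
r1 m[φ4→wet] = [5, 5, 3, 0]
r1 m[φ4→slip] = [0, 1, 4, 0]
r1 m[φ5→wet] = [1, 4, 5, 1]
r1 m[φ5→sun] = [1, 3, 2, 1]
r1 m[φ6→wet] = [1, 3, 2, 2]
r1 m[φ6→slip] = [2, 2, 2, 1]
r1 m[φ7→slip] = [0, 1, 2, 0]
r1 m[φ7→cld] = [1, 0, 0, 2]
r1 m[wet→φ0] = [0, 0, 0, 0]
r1 m[wet→φ2] = [0, 0, 0, 0]
r1 m[wet→φ4] = [0, 0, 0, 0]
r1 m[wet→φ5] = [0, 0, 0, 0]
r1 m[wet→φ6] = [0, 0, 0, 0]
r1 m[slip→φ4] = [0, 0, 0, 0]
r1 m[slip→φ6] = [0, 0, 0, 0]
r1 m[slip→φ7] = [0, 0, 0, 0]
r1 m[sprk→φ0] = [0, 0, 0, 0]
r1 m[sprk→φ1] = [0, 0, 0, 0]
r1 m[fog→φ2] = [0, 0, 0, 0]
r1 m[sun→φ5] = [0, 0, 0, 0]
r1 m[cld→φ1] = [0, 0, 0, 0]
r1 m[cld→φ3] = [0, 0, 0, 0]
r1 m[cld→φ7] = [0, 0, 0, 0]
r1 m[ice→φ3] = [0, 0, 0, 0]
r2 m[φ0→wet] = [5, 3, 0, 1]
r2 m[φ0→sprk] = [7, 4, 0, 1]
r2 m[φ1→sprk] = [1, 6, 0, 3]
r2 m[φ1→cld] = [7, 1, 3, 0]
r2 m[φ2→wet] = [0, 1, 0, 0]
r2 m[φ2→fog] = [1, 0, 5, 0]
r2 m[φ3→cld] = [5, 1, 0, 0]
r2 m[φ3→ice] = [5, 0, 0, 0]
r2 m[φ4→wet] = [5, 5, 3, 0]
r2 m[φ4→slip] = [0, 1, 4, 0]
r2 m[φ5→wet] = [1, 4, 5, 1]
r2 m[φ5→sun] = [1, 3, 2, 1]
r2 m[φ6→wet] = [1, 3, 2, 2]
r2 m[φ6→slip] = [2, 2, 2, 1]
r2 m[φ7→slip] = [0, 1, 2, 0]
r2 m[φ7→cld] = [1, 0, 0, 2]
r2 m[wet→φ0] = [7, 13, 10, 3]
r2 m[wet→φ2] = [12, 15, 10, 4]
r2 m[wet→φ4] = [7, 11, 7, 4]
r2 m[wet→φ5] = [11, 12, 5, 3]
r2 m[wet→φ6] = [11, 13, 8, 2]
r2 m[slip→φ4] = [2, 3, 4, 1]
r2 m[slip→φ6] = [0, 2, 6, 0]
r2 m[slip→φ7] = [2, 3, 6, 1]
r2 m[sprk→φ0] = [1, 6, 0, 3]
r2 m[sprk→φ1] = [7, 4, 0, 1]
r2 m[fog→φ2] = [0, 0, 0, 0]
r2 m[sun→φ5] = [0, 0, 0, 0]
r2 m[cld→φ1] = [6, 1, 0, 2]
r2 m[cld→φ3] = [8, 1, 3, 2]
r2 m[cld→φ7] = [12, 2, 3, 0]
r2 m[ice→φ3] = [0, 0, 0, 0]
r3 m[φ0→wet] = [5, 6, 0, 3]
r3 m[φ0→sprk] = [12, 8, 6, 4]
r3 m[φ1→sprk] = [2, 7, 2, 3]
r3 m[φ1→cld] = [7, 4, 4, 0]
r3 m[φ2→wet] = [0, 1, 0, 0]
r3 m[φ2→fog] = [12, 11, 9, 4]
r3 m[φ3→cld] = [5, 1, 0, 0]
r3 m[φ3→ice] = [8, 2, 2, 2]
r3 m[φ4→wet] = [8, 7, 5, 1]
r3 m[φ4→slip] = [4, 5, 8, 4]
r3 m[φ5→wet] = [1, 4, 5, 1]
r3 m[φ5→sun] = [8, 6, 6, 4]
r3 m[φ6→wet] = [1, 3, 2, 4]
r3 m[φ6→slip] = [8, 4, 10, 9]
r3 m[φ7→slip] = [2, 4, 2, 3]
r3 m[φ7→cld] = [2, 2, 1, 6]
r3 m[wet→φ0] = [7, 13, 10, 3]
r3 m[wet→φ2] = [12, 15, 10, 4]
r3 m[wet→φ4] = [7, 11, 7, 4]
r3 m[wet→φ5] = [11, 12, 5, 3]
r3 m[wet→φ6] = [11, 13, 8, 2]
r3 m[slip→φ4] = [2, 3, 4, 1]
r3 m[slip→φ6] = [0, 2, 6, 0]
r3 m[slip→φ7] = [2, 3, 6, 1]
r3 m[sprk→φ0] = [1, 6, 0, 3]
r3 m[sprk→φ1] = [7, 4, 0, 1]
r3 m[fog→φ2] = [0, 0, 0, 0]
r3 m[sun→φ5] = [0, 0, 0, 0]
r3 m[cld→φ1] = [6, 1, 0, 2]
r3 m[cld→φ3] = [8, 1, 3, 2]
r3 m[cld→φ7] = [12, 2, 3, 0]
r3 m[ice→φ3] = [0, 0, 0, 0]
r4 m[φ0→wet] = [5, 6, 0, 3]
r4 m[φ0→sprk] = [12, 8, 6, 4]
r4 m[φ1→sprk] = [2, 7, 2, 3]
r4 m[φ1→cld] = [7, 4, 4, 0]
r4 m[φ2→wet] = [0, 1, 0, 0]
r4 m[φ2→fog] = [12, 11, 9, 4]
r4 m[φ3→cld] = [5, 1, 0, 0]
r4 m[φ3→ice] = [8, 2, 2, 2]
r4 m[φ4→wet] = [8, 7, 5, 1]
r4 m[φ4→slip] = [4, 5, 8, 4]
r4 m[φ5→wet] = [1, 4, 5, 1]
r4 m[φ5→sun] = [8, 6, 6, 4]
r4 m[φ6→wet] = [1, 3, 2, 4]
r4 m[φ6→slip] = [8, 4, 10, 9]
r4 m[φ7→slip] = [2, 4, 2, 3]
r4 m[φ7→cld] = [2, 2, 1, 6]
r4 m[wet→φ0] = [10, 15, 12, 6]
r4 m[wet→φ2] = [15, 20, 12, 9]
r4 m[wet→φ4] = [7, 14, 7, 8]
r4 m[wet→φ5] = [14, 17, 7, 8]
r4 m[wet→φ6] = [14, 18, 10, 5]
r4 m[slip→φ4] = [10, 8, 12, 12]
r4 m[slip→φ6] = [6, 9, 10, 7]
r4 m[slip→φ7] = [12, 9, 18, 13]
r4 m[sprk→φ0] = [2, 7, 2, 3]
r4 m[sprk→φ1] = [12, 8, 6, 4]
r4 m[fog→φ2] = [0, 0, 0, 0]
r4 m[sun→φ5] = [0, 0, 0, 0]
r4 m[cld→φ1] = [7, 3, 1, 6]
r4 m[cld→φ3] = [9, 6, 5, 6]
r4 m[cld→φ7] = [12, 5, 4, 0]
r4 m[ice→φ3] = [0, 0, 0, 0]
r5 m[φ0→wet] = [7, 6, 2, 4]
r5 m[φ0→sprk] = [15, 11, 9, 7]
r5 m[φ1→sprk] = [4, 8, 6, 4]
r5 m[φ1→cld] = [13, 7, 7, 6]
r5 m[φ2→wet] = [0, 1, 0, 0]
r5 m[φ2→fog] = [15, 15, 14, 9]
r5 m[φ3→cld] = [5, 1, 0, 0]
r5 m[φ3→ice] = [10, 6, 5, 6]
r5 m[φ4→wet] = [13, 15, 13, 9]
r5 m[φ4→slip] = [8, 9, 11, 8]
r5 m[φ5→wet] = [1, 4, 5, 1]
r5 m[φ5→sun] = [13, 11, 11, 9]
r5 m[φ6→wet] = [8, 9, 9, 11]
r5 m[φ6→slip] = [11, 7, 12, 12]
r5 m[φ7→slip] = [4, 7, 2, 4]
r5 m[φ7→cld] = [10, 11, 12, 18]
r5 m[wet→φ0] = [10, 15, 12, 6]
r5 m[wet→φ2] = [15, 20, 12, 9]
r5 m[wet→φ4] = [7, 14, 7, 8]
r5 m[wet→φ5] = [14, 17, 7, 8]
r5 m[wet→φ6] = [14, 18, 10, 5]
r5 m[slip→φ4] = [10, 8, 12, 12]
r5 m[slip→φ6] = [6, 9, 10, 7]
r5 m[slip→φ7] = [12, 9, 18, 13]
r5 m[sprk→φ0] = [2, 7, 2, 3]
r5 m[sprk→φ1] = [12, 8, 6, 4]
r5 m[fog→φ2] = [0, 0, 0, 0]
r5 m[sun→φ5] = [0, 0, 0, 0]
r5 m[cld→φ1] = [7, 3, 1, 6]
r5 m[cld→φ3] = [9, 6, 5, 6]
r5 m[cld→φ7] = [12, 5, 4, 0]
r5 m[ice→φ3] = [0, 0, 0, 0]
r6 m[φ0→wet] = [7, 6, 2, 4]
r6 m[φ0→sprk] = [15, 11, 9, 7]
r6 m[φ1→sprk] = [4, 8, 6, 4]
r6 m[φ1→cld] = [13, 7, 7, 6]
r6 m[φ2→wet] = [0, 1, 0, 0]
r6 m[φ2→fog] = [15, 15, 14, 9]
r6 m[φ3→cld] = [5, 1, 0, 0]
r6 m[φ3→ice] = [10, 6, 5, 6]
r6 m[φ4→wet] = [13, 15, 13, 9]
r6 m[φ4→slip] = [8, 9, 11, 8]
r6 m[φ5→wet] = [1, 4, 5, 1]
r6 m[φ5→sun] = [13, 11, 11, 9]
r6 m[φ6→wet] = [8, 9, 9, 11]
r6 m[φ6→slip] = [11, 7, 12, 12]
r6 m[φ7→slip] = [4, 7, 2, 4]
r6 m[φ7→cld] = [10, 11, 12, 18]
r6 m[wet→φ0] = [22, 29, 27, 21]
r6 m[wet→φ2] = [29, 34, 29, 25]
r6 m[wet→φ4] = [16, 20, 16, 16]
r6 m[wet→φ5] = [28, 31, 24, 24]
r6 m[wet→φ6] = [21, 26, 20, 14]
r6 m[slip→φ4] = [15, 14, 14, 16]
r6 m[slip→φ6] = [12, 16, 13, 12]
r6 m[slip→φ7] = [19, 16, 23, 20]
r6 m[sprk→φ0] = [4, 8, 6, 4]
r6 m[sprk→φ1] = [15, 11, 9, 7]
r6 m[fog→φ2] = [0, 0, 0, 0]
r6 m[sun→φ5] = [0, 0, 0, 0]
r6 m[cld→φ1] = [15, 12, 12, 18]
r6 m[cld→φ3] = [23, 18, 19, 24]
r6 m[cld→φ7] = [18, 8, 7, 6]
r6 m[ice→φ3] = [0, 0, 0, 0]

message @ round 6 = [13, 11, 11, 9]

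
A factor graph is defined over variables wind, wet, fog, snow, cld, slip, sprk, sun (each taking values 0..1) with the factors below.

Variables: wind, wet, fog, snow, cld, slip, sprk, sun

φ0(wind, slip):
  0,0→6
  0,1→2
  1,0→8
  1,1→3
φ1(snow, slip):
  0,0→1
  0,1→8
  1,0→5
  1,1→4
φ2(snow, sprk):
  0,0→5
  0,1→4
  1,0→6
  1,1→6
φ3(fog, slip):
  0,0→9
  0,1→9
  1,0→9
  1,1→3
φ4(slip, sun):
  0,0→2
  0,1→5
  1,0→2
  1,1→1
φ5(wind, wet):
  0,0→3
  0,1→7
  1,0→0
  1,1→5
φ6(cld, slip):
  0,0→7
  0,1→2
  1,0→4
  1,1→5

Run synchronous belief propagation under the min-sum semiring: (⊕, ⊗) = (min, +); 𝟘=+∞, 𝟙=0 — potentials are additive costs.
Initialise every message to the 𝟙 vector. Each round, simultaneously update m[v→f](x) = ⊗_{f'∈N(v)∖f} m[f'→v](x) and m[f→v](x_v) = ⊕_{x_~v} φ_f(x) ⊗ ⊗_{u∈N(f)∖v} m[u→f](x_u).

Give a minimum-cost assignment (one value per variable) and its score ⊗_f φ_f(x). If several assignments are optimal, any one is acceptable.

assignment: (wind=1, wet=0, fog=1, snow=1, cld=0, slip=1, sprk=0, sun=1); score = 19

init: all messages = 𝟙 over 2 values
r1 m[φ0→wind] = [2, 3]
r1 m[φ0→slip] = [6, 2]
r1 m[φ1→snow] = [1, 4]
r1 m[φ1→slip] = [1, 4]
r1 m[φ2→snow] = [4, 6]
r1 m[φ2→sprk] = [5, 4]
r1 m[φ3→fog] = [9, 3]
r1 m[φ3→slip] = [9, 3]
r1 m[φ4→slip] = [2, 1]
r1 m[φ4→sun] = [2, 1]
r1 m[φ5→wind] = [3, 0]
r1 m[φ5→wet] = [0, 5]
r1 m[φ6→cld] = [2, 4]
r1 m[φ6→slip] = [4, 2]
r1 m[wind→φ0] = [0, 0]
r1 m[wind→φ5] = [0, 0]
r1 m[wet→φ5] = [0, 0]
r1 m[fog→φ3] = [0, 0]
r1 m[snow→φ1] = [0, 0]
r1 m[snow→φ2] = [0, 0]
r1 m[cld→φ6] = [0, 0]
r1 m[slip→φ0] = [0, 0]
r1 m[slip→φ1] = [0, 0]
r1 m[slip→φ3] = [0, 0]
r1 m[slip→φ4] = [0, 0]
r1 m[slip→φ6] = [0, 0]
r1 m[sprk→φ2] = [0, 0]
r1 m[sun→φ4] = [0, 0]
r2 m[φ0→wind] = [2, 3]
r2 m[φ0→slip] = [6, 2]
r2 m[φ1→snow] = [1, 4]
r2 m[φ1→slip] = [1, 4]
r2 m[φ2→snow] = [4, 6]
r2 m[φ2→sprk] = [5, 4]
r2 m[φ3→fog] = [9, 3]
r2 m[φ3→slip] = [9, 3]
r2 m[φ4→slip] = [2, 1]
r2 m[φ4→sun] = [2, 1]
r2 m[φ5→wind] = [3, 0]
r2 m[φ5→wet] = [0, 5]
r2 m[φ6→cld] = [2, 4]
r2 m[φ6→slip] = [4, 2]
r2 m[wind→φ0] = [3, 0]
r2 m[wind→φ5] = [2, 3]
r2 m[wet→φ5] = [0, 0]
r2 m[fog→φ3] = [0, 0]
r2 m[snow→φ1] = [4, 6]
r2 m[snow→φ2] = [1, 4]
r2 m[cld→φ6] = [0, 0]
r2 m[slip→φ0] = [16, 10]
r2 m[slip→φ1] = [21, 8]
r2 m[slip→φ3] = [13, 9]
r2 m[slip→φ4] = [20, 11]
r2 m[slip→φ6] = [18, 10]
r2 m[sprk→φ2] = [0, 0]
r2 m[sun→φ4] = [0, 0]
r3 m[φ0→wind] = [12, 13]
r3 m[φ0→slip] = [8, 3]
r3 m[φ1→snow] = [16, 12]
r3 m[φ1→slip] = [5, 10]
r3 m[φ2→snow] = [4, 6]
r3 m[φ2→sprk] = [6, 5]
r3 m[φ3→fog] = [18, 12]
r3 m[φ3→slip] = [9, 3]
r3 m[φ4→slip] = [2, 1]
r3 m[φ4→sun] = [13, 12]
r3 m[φ5→wind] = [3, 0]
r3 m[φ5→wet] = [3, 8]
r3 m[φ6→cld] = [12, 15]
r3 m[φ6→slip] = [4, 2]
r3 m[wind→φ0] = [3, 0]
r3 m[wind→φ5] = [2, 3]
r3 m[wet→φ5] = [0, 0]
r3 m[fog→φ3] = [0, 0]
r3 m[snow→φ1] = [4, 6]
r3 m[snow→φ2] = [1, 4]
r3 m[cld→φ6] = [0, 0]
r3 m[slip→φ0] = [16, 10]
r3 m[slip→φ1] = [21, 8]
r3 m[slip→φ3] = [13, 9]
r3 m[slip→φ4] = [20, 11]
r3 m[slip→φ6] = [18, 10]
r3 m[sprk→φ2] = [0, 0]
r3 m[sun→φ4] = [0, 0]
r4 m[φ0→wind] = [12, 13]
r4 m[φ0→slip] = [8, 3]
r4 m[φ1→snow] = [16, 12]
r4 m[φ1→slip] = [5, 10]
r4 m[φ2→snow] = [4, 6]
r4 m[φ2→sprk] = [6, 5]
r4 m[φ3→fog] = [18, 12]
r4 m[φ3→slip] = [9, 3]
r4 m[φ4→slip] = [2, 1]
r4 m[φ4→sun] = [13, 12]
r4 m[φ5→wind] = [3, 0]
r4 m[φ5→wet] = [3, 8]
r4 m[φ6→cld] = [12, 15]
r4 m[φ6→slip] = [4, 2]
r4 m[wind→φ0] = [3, 0]
r4 m[wind→φ5] = [12, 13]
r4 m[wet→φ5] = [0, 0]
r4 m[fog→φ3] = [0, 0]
r4 m[snow→φ1] = [4, 6]
r4 m[snow→φ2] = [16, 12]
r4 m[cld→φ6] = [0, 0]
r4 m[slip→φ0] = [20, 16]
r4 m[slip→φ1] = [23, 9]
r4 m[slip→φ3] = [19, 16]
r4 m[slip→φ4] = [26, 18]
r4 m[slip→φ6] = [24, 17]
r4 m[sprk→φ2] = [0, 0]
r4 m[sun→φ4] = [0, 0]
r5 m[φ0→wind] = [18, 19]
r5 m[φ0→slip] = [8, 3]
r5 m[φ1→snow] = [17, 13]
r5 m[φ1→slip] = [5, 10]
r5 m[φ2→snow] = [4, 6]
r5 m[φ2→sprk] = [18, 18]
r5 m[φ3→fog] = [25, 19]
r5 m[φ3→slip] = [9, 3]
r5 m[φ4→slip] = [2, 1]
r5 m[φ4→sun] = [20, 19]
r5 m[φ5→wind] = [3, 0]
r5 m[φ5→wet] = [13, 18]
r5 m[φ6→cld] = [19, 22]
r5 m[φ6→slip] = [4, 2]
r5 m[wind→φ0] = [3, 0]
r5 m[wind→φ5] = [12, 13]
r5 m[wet→φ5] = [0, 0]
r5 m[fog→φ3] = [0, 0]
r5 m[snow→φ1] = [4, 6]
r5 m[snow→φ2] = [16, 12]
r5 m[cld→φ6] = [0, 0]
r5 m[slip→φ0] = [20, 16]
r5 m[slip→φ1] = [23, 9]
r5 m[slip→φ3] = [19, 16]
r5 m[slip→φ4] = [26, 18]
r5 m[slip→φ6] = [24, 17]
r5 m[sprk→φ2] = [0, 0]
r5 m[sun→φ4] = [0, 0]
r6 m[φ0→wind] = [18, 19]
r6 m[φ0→slip] = [8, 3]
r6 m[φ1→snow] = [17, 13]
r6 m[φ1→slip] = [5, 10]
r6 m[φ2→snow] = [4, 6]
r6 m[φ2→sprk] = [18, 18]
r6 m[φ3→fog] = [25, 19]
r6 m[φ3→slip] = [9, 3]
r6 m[φ4→slip] = [2, 1]
r6 m[φ4→sun] = [20, 19]
r6 m[φ5→wind] = [3, 0]
r6 m[φ5→wet] = [13, 18]
r6 m[φ6→cld] = [19, 22]
r6 m[φ6→slip] = [4, 2]
r6 m[wind→φ0] = [3, 0]
r6 m[wind→φ5] = [18, 19]
r6 m[wet→φ5] = [0, 0]
r6 m[fog→φ3] = [0, 0]
r6 m[snow→φ1] = [4, 6]
r6 m[snow→φ2] = [17, 13]
r6 m[cld→φ6] = [0, 0]
r6 m[slip→φ0] = [20, 16]
r6 m[slip→φ1] = [23, 9]
r6 m[slip→φ3] = [19, 16]
r6 m[slip→φ4] = [26, 18]
r6 m[slip→φ6] = [24, 17]
r6 m[sprk→φ2] = [0, 0]
r6 m[sun→φ4] = [0, 0]
r7 m[φ0→wind] = [18, 19]
r7 m[φ0→slip] = [8, 3]
r7 m[φ1→snow] = [17, 13]
r7 m[φ1→slip] = [5, 10]
r7 m[φ2→snow] = [4, 6]
r7 m[φ2→sprk] = [19, 19]
r7 m[φ3→fog] = [25, 19]
r7 m[φ3→slip] = [9, 3]
r7 m[φ4→slip] = [2, 1]
r7 m[φ4→sun] = [20, 19]
r7 m[φ5→wind] = [3, 0]
r7 m[φ5→wet] = [19, 24]
r7 m[φ6→cld] = [19, 22]
r7 m[φ6→slip] = [4, 2]
r7 m[wind→φ0] = [3, 0]
r7 m[wind→φ5] = [18, 19]
r7 m[wet→φ5] = [0, 0]
r7 m[fog→φ3] = [0, 0]
r7 m[snow→φ1] = [4, 6]
r7 m[snow→φ2] = [17, 13]
r7 m[cld→φ6] = [0, 0]
r7 m[slip→φ0] = [20, 16]
r7 m[slip→φ1] = [23, 9]
r7 m[slip→φ3] = [19, 16]
r7 m[slip→φ4] = [26, 18]
r7 m[slip→φ6] = [24, 17]
r7 m[sprk→φ2] = [0, 0]
r7 m[sun→φ4] = [0, 0]
r8 m[φ0→wind] = [18, 19]
r8 m[φ0→slip] = [8, 3]
r8 m[φ1→snow] = [17, 13]
r8 m[φ1→slip] = [5, 10]
r8 m[φ2→snow] = [4, 6]
r8 m[φ2→sprk] = [19, 19]
r8 m[φ3→fog] = [25, 19]
r8 m[φ3→slip] = [9, 3]
r8 m[φ4→slip] = [2, 1]
r8 m[φ4→sun] = [20, 19]
r8 m[φ5→wind] = [3, 0]
r8 m[φ5→wet] = [19, 24]
r8 m[φ6→cld] = [19, 22]
r8 m[φ6→slip] = [4, 2]
r8 m[wind→φ0] = [3, 0]
r8 m[wind→φ5] = [18, 19]
r8 m[wet→φ5] = [0, 0]
r8 m[fog→φ3] = [0, 0]
r8 m[snow→φ1] = [4, 6]
r8 m[snow→φ2] = [17, 13]
r8 m[cld→φ6] = [0, 0]
r8 m[slip→φ0] = [20, 16]
r8 m[slip→φ1] = [23, 9]
r8 m[slip→φ3] = [19, 16]
r8 m[slip→φ4] = [26, 18]
r8 m[slip→φ6] = [24, 17]
r8 m[sprk→φ2] = [0, 0]
r8 m[sun→φ4] = [0, 0]
fixed point reached at round 8
traceback from wind: (wind=1, wet=0, fog=1, snow=1, cld=0, slip=1, sprk=0, sun=1), score=19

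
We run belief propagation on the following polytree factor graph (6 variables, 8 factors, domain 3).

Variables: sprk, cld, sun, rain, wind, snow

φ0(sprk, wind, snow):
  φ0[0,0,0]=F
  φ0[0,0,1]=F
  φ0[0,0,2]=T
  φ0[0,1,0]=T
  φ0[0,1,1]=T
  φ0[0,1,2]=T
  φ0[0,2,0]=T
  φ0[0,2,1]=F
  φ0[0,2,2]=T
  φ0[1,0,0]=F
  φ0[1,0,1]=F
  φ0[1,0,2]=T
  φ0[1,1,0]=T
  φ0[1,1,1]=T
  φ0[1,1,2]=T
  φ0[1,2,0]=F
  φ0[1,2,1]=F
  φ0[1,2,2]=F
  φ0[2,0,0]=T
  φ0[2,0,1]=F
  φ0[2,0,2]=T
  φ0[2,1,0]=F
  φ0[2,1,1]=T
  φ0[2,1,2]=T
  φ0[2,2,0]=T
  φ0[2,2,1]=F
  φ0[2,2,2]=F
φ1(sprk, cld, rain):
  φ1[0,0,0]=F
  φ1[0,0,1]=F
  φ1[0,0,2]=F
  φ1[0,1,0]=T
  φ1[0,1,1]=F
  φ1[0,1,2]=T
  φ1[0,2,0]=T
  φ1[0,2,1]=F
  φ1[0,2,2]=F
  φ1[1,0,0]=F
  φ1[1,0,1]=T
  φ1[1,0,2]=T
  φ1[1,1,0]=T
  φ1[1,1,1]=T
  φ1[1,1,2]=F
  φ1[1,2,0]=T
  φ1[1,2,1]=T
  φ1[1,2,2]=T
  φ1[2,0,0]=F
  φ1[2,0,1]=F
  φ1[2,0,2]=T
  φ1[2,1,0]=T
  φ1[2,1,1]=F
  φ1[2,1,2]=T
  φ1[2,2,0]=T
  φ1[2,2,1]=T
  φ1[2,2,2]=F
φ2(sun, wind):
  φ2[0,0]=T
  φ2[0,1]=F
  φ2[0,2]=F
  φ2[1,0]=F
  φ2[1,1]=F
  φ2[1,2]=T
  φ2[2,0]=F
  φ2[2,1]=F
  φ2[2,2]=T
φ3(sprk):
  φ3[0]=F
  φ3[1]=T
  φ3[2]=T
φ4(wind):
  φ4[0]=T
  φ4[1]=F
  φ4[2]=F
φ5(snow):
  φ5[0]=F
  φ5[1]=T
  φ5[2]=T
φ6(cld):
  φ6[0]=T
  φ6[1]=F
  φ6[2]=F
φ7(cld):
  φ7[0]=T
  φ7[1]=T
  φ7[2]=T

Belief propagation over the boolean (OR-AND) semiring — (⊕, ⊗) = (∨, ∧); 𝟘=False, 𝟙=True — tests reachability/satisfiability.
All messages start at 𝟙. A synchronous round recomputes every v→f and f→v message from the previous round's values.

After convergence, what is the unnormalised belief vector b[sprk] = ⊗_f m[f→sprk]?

init: all messages = 𝟙 over 3 values
r1 m[φ0→sprk] = [T, T, T]
r1 m[φ0→wind] = [T, T, T]
r1 m[φ0→snow] = [T, T, T]
r1 m[φ1→sprk] = [T, T, T]
r1 m[φ1→cld] = [T, T, T]
r1 m[φ1→rain] = [T, T, T]
r1 m[φ2→sun] = [T, T, T]
r1 m[φ2→wind] = [T, F, T]
r1 m[φ3→sprk] = [F, T, T]
r1 m[φ4→wind] = [T, F, F]
r1 m[φ5→snow] = [F, T, T]
r1 m[φ6→cld] = [T, F, F]
r1 m[φ7→cld] = [T, T, T]
r1 m[sprk→φ0] = [T, T, T]
r1 m[sprk→φ1] = [T, T, T]
r1 m[sprk→φ3] = [T, T, T]
r1 m[cld→φ1] = [T, T, T]
r1 m[cld→φ6] = [T, T, T]
r1 m[cld→φ7] = [T, T, T]
r1 m[sun→φ2] = [T, T, T]
r1 m[rain→φ1] = [T, T, T]
r1 m[wind→φ0] = [T, T, T]
r1 m[wind→φ2] = [T, T, T]
r1 m[wind→φ4] = [T, T, T]
r1 m[snow→φ0] = [T, T, T]
r1 m[snow→φ5] = [T, T, T]
r2 m[φ0→sprk] = [T, T, T]
r2 m[φ0→wind] = [T, T, T]
r2 m[φ0→snow] = [T, T, T]
r2 m[φ1→sprk] = [T, T, T]
r2 m[φ1→cld] = [T, T, T]
r2 m[φ1→rain] = [T, T, T]
r2 m[φ2→sun] = [T, T, T]
r2 m[φ2→wind] = [T, F, T]
r2 m[φ3→sprk] = [F, T, T]
r2 m[φ4→wind] = [T, F, F]
r2 m[φ5→snow] = [F, T, T]
r2 m[φ6→cld] = [T, F, F]
r2 m[φ7→cld] = [T, T, T]
r2 m[sprk→φ0] = [F, T, T]
r2 m[sprk→φ1] = [F, T, T]
r2 m[sprk→φ3] = [T, T, T]
r2 m[cld→φ1] = [T, F, F]
r2 m[cld→φ6] = [T, T, T]
r2 m[cld→φ7] = [T, F, F]
r2 m[sun→φ2] = [T, T, T]
r2 m[rain→φ1] = [T, T, T]
r2 m[wind→φ0] = [T, F, F]
r2 m[wind→φ2] = [T, F, F]
r2 m[wind→φ4] = [T, F, T]
r2 m[snow→φ0] = [F, T, T]
r2 m[snow→φ5] = [T, T, T]
r3 m[φ0→sprk] = [T, T, T]
r3 m[φ0→wind] = [T, T, F]
r3 m[φ0→snow] = [T, F, T]
r3 m[φ1→sprk] = [F, T, T]
r3 m[φ1→cld] = [T, T, T]
r3 m[φ1→rain] = [F, T, T]
r3 m[φ2→sun] = [T, F, F]
r3 m[φ2→wind] = [T, F, T]
r3 m[φ3→sprk] = [F, T, T]
r3 m[φ4→wind] = [T, F, F]
r3 m[φ5→snow] = [F, T, T]
r3 m[φ6→cld] = [T, F, F]
r3 m[φ7→cld] = [T, T, T]
r3 m[sprk→φ0] = [F, T, T]
r3 m[sprk→φ1] = [F, T, T]
r3 m[sprk→φ3] = [T, T, T]
r3 m[cld→φ1] = [T, F, F]
r3 m[cld→φ6] = [T, T, T]
r3 m[cld→φ7] = [T, F, F]
r3 m[sun→φ2] = [T, T, T]
r3 m[rain→φ1] = [T, T, T]
r3 m[wind→φ0] = [T, F, F]
r3 m[wind→φ2] = [T, F, F]
r3 m[wind→φ4] = [T, F, T]
r3 m[snow→φ0] = [F, T, T]
r3 m[snow→φ5] = [T, T, T]
r4 m[φ0→sprk] = [T, T, T]
r4 m[φ0→wind] = [T, T, F]
r4 m[φ0→snow] = [T, F, T]
r4 m[φ1→sprk] = [F, T, T]
r4 m[φ1→cld] = [T, T, T]
r4 m[φ1→rain] = [F, T, T]
r4 m[φ2→sun] = [T, F, F]
r4 m[φ2→wind] = [T, F, T]
r4 m[φ3→sprk] = [F, T, T]
r4 m[φ4→wind] = [T, F, F]
r4 m[φ5→snow] = [F, T, T]
r4 m[φ6→cld] = [T, F, F]
r4 m[φ7→cld] = [T, T, T]
r4 m[sprk→φ0] = [F, T, T]
r4 m[sprk→φ1] = [F, T, T]
r4 m[sprk→φ3] = [F, T, T]
r4 m[cld→φ1] = [T, F, F]
r4 m[cld→φ6] = [T, T, T]
r4 m[cld→φ7] = [T, F, F]
r4 m[sun→φ2] = [T, T, T]
r4 m[rain→φ1] = [T, T, T]
r4 m[wind→φ0] = [T, F, F]
r4 m[wind→φ2] = [T, F, F]
r4 m[wind→φ4] = [T, F, F]
r4 m[snow→φ0] = [F, T, T]
r4 m[snow→φ5] = [T, F, T]
r5 m[φ0→sprk] = [T, T, T]
r5 m[φ0→wind] = [T, T, F]
r5 m[φ0→snow] = [T, F, T]
r5 m[φ1→sprk] = [F, T, T]
r5 m[φ1→cld] = [T, T, T]
r5 m[φ1→rain] = [F, T, T]
r5 m[φ2→sun] = [T, F, F]
r5 m[φ2→wind] = [T, F, T]
r5 m[φ3→sprk] = [F, T, T]
r5 m[φ4→wind] = [T, F, F]
r5 m[φ5→snow] = [F, T, T]
r5 m[φ6→cld] = [T, F, F]
r5 m[φ7→cld] = [T, T, T]
r5 m[sprk→φ0] = [F, T, T]
r5 m[sprk→φ1] = [F, T, T]
r5 m[sprk→φ3] = [F, T, T]
r5 m[cld→φ1] = [T, F, F]
r5 m[cld→φ6] = [T, T, T]
r5 m[cld→φ7] = [T, F, F]
r5 m[sun→φ2] = [T, T, T]
r5 m[rain→φ1] = [T, T, T]
r5 m[wind→φ0] = [T, F, F]
r5 m[wind→φ2] = [T, F, F]
r5 m[wind→φ4] = [T, F, F]
r5 m[snow→φ0] = [F, T, T]
r5 m[snow→φ5] = [T, F, T]
fixed point reached at round 5
b[sprk] = ⊗ incoming = [F, T, T]

b[sprk] = [F, T, T]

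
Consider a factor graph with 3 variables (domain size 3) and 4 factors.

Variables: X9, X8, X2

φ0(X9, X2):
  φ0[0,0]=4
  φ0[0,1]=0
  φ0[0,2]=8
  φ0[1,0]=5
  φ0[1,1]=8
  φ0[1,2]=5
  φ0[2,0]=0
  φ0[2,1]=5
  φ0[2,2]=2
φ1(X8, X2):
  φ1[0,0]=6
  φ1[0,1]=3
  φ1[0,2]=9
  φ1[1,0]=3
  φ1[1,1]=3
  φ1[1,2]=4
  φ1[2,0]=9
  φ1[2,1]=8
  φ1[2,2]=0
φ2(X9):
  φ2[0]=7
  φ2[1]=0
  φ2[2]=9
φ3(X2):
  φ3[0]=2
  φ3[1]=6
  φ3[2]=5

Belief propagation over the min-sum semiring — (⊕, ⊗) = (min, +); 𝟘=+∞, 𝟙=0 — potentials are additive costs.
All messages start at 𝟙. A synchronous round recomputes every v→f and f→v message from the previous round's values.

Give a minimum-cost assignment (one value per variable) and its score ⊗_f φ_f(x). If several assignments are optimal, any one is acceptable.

init: all messages = 𝟙 over 3 values
r1 m[φ0→X9] = [0, 5, 0]
r1 m[φ0→X2] = [0, 0, 2]
r1 m[φ1→X8] = [3, 3, 0]
r1 m[φ1→X2] = [3, 3, 0]
r1 m[φ2→X9] = [7, 0, 9]
r1 m[φ3→X2] = [2, 6, 5]
r1 m[X9→φ0] = [0, 0, 0]
r1 m[X9→φ2] = [0, 0, 0]
r1 m[X8→φ1] = [0, 0, 0]
r1 m[X2→φ0] = [0, 0, 0]
r1 m[X2→φ1] = [0, 0, 0]
r1 m[X2→φ3] = [0, 0, 0]
r2 m[φ0→X9] = [0, 5, 0]
r2 m[φ0→X2] = [0, 0, 2]
r2 m[φ1→X8] = [3, 3, 0]
r2 m[φ1→X2] = [3, 3, 0]
r2 m[φ2→X9] = [7, 0, 9]
r2 m[φ3→X2] = [2, 6, 5]
r2 m[X9→φ0] = [7, 0, 9]
r2 m[X9→φ2] = [0, 5, 0]
r2 m[X8→φ1] = [0, 0, 0]
r2 m[X2→φ0] = [5, 9, 5]
r2 m[X2→φ1] = [2, 6, 7]
r2 m[X2→φ3] = [3, 3, 2]
r3 m[φ0→X9] = [9, 10, 5]
r3 m[φ0→X2] = [5, 7, 5]
r3 m[φ1→X8] = [8, 5, 7]
r3 m[φ1→X2] = [3, 3, 0]
r3 m[φ2→X9] = [7, 0, 9]
r3 m[φ3→X2] = [2, 6, 5]
r3 m[X9→φ0] = [7, 0, 9]
r3 m[X9→φ2] = [0, 5, 0]
r3 m[X8→φ1] = [0, 0, 0]
r3 m[X2→φ0] = [5, 9, 5]
r3 m[X2→φ1] = [2, 6, 7]
r3 m[X2→φ3] = [3, 3, 2]
r4 m[φ0→X9] = [9, 10, 5]
r4 m[φ0→X2] = [5, 7, 5]
r4 m[φ1→X8] = [8, 5, 7]
r4 m[φ1→X2] = [3, 3, 0]
r4 m[φ2→X9] = [7, 0, 9]
r4 m[φ3→X2] = [2, 6, 5]
r4 m[X9→φ0] = [7, 0, 9]
r4 m[X9→φ2] = [9, 10, 5]
r4 m[X8→φ1] = [0, 0, 0]
r4 m[X2→φ0] = [5, 9, 5]
r4 m[X2→φ1] = [7, 13, 10]
r4 m[X2→φ3] = [8, 10, 5]
r5 m[φ0→X9] = [9, 10, 5]
r5 m[φ0→X2] = [5, 7, 5]
r5 m[φ1→X8] = [13, 10, 10]
r5 m[φ1→X2] = [3, 3, 0]
r5 m[φ2→X9] = [7, 0, 9]
r5 m[φ3→X2] = [2, 6, 5]
r5 m[X9→φ0] = [7, 0, 9]
r5 m[X9→φ2] = [9, 10, 5]
r5 m[X8→φ1] = [0, 0, 0]
r5 m[X2→φ0] = [5, 9, 5]
r5 m[X2→φ1] = [7, 13, 10]
r5 m[X2→φ3] = [8, 10, 5]
r6 m[φ0→X9] = [9, 10, 5]
r6 m[φ0→X2] = [5, 7, 5]
r6 m[φ1→X8] = [13, 10, 10]
r6 m[φ1→X2] = [3, 3, 0]
r6 m[φ2→X9] = [7, 0, 9]
r6 m[φ3→X2] = [2, 6, 5]
r6 m[X9→φ0] = [7, 0, 9]
r6 m[X9→φ2] = [9, 10, 5]
r6 m[X8→φ1] = [0, 0, 0]
r6 m[X2→φ0] = [5, 9, 5]
r6 m[X2→φ1] = [7, 13, 10]
r6 m[X2→φ3] = [8, 10, 5]
fixed point reached at round 6
traceback from X9: (X9=1, X8=1, X2=0), score=10

assignment: (X9=1, X8=1, X2=0); score = 10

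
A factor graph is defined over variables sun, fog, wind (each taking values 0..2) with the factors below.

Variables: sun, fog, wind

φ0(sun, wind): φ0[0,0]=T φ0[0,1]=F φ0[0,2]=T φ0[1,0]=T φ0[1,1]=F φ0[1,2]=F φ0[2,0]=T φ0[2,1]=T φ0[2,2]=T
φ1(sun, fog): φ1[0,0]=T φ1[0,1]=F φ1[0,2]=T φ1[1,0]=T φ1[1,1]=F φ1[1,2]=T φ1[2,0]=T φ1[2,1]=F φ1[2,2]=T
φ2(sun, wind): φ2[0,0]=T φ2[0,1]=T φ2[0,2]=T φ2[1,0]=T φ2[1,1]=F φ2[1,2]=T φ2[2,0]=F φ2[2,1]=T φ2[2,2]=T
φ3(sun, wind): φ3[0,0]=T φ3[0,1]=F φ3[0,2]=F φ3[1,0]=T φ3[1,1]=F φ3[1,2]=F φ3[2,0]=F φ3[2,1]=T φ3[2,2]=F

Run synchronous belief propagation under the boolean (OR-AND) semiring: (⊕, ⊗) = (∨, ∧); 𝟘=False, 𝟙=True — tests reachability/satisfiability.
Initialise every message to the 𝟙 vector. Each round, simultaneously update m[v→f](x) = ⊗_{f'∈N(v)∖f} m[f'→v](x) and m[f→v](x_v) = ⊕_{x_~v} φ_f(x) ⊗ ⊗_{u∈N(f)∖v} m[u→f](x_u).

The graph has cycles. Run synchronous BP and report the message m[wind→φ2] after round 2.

message @ round 2 = [T, T, F]

init: all messages = 𝟙 over 3 values
r1 m[φ0→sun] = [T, T, T]
r1 m[φ0→wind] = [T, T, T]
r1 m[φ1→sun] = [T, T, T]
r1 m[φ1→fog] = [T, F, T]
r1 m[φ2→sun] = [T, T, T]
r1 m[φ2→wind] = [T, T, T]
r1 m[φ3→sun] = [T, T, T]
r1 m[φ3→wind] = [T, T, F]
r1 m[sun→φ0] = [T, T, T]
r1 m[sun→φ1] = [T, T, T]
r1 m[sun→φ2] = [T, T, T]
r1 m[sun→φ3] = [T, T, T]
r1 m[fog→φ1] = [T, T, T]
r1 m[wind→φ0] = [T, T, T]
r1 m[wind→φ2] = [T, T, T]
r1 m[wind→φ3] = [T, T, T]
r2 m[φ0→sun] = [T, T, T]
r2 m[φ0→wind] = [T, T, T]
r2 m[φ1→sun] = [T, T, T]
r2 m[φ1→fog] = [T, F, T]
r2 m[φ2→sun] = [T, T, T]
r2 m[φ2→wind] = [T, T, T]
r2 m[φ3→sun] = [T, T, T]
r2 m[φ3→wind] = [T, T, F]
r2 m[sun→φ0] = [T, T, T]
r2 m[sun→φ1] = [T, T, T]
r2 m[sun→φ2] = [T, T, T]
r2 m[sun→φ3] = [T, T, T]
r2 m[fog→φ1] = [T, T, T]
r2 m[wind→φ0] = [T, T, F]
r2 m[wind→φ2] = [T, T, F]
r2 m[wind→φ3] = [T, T, T]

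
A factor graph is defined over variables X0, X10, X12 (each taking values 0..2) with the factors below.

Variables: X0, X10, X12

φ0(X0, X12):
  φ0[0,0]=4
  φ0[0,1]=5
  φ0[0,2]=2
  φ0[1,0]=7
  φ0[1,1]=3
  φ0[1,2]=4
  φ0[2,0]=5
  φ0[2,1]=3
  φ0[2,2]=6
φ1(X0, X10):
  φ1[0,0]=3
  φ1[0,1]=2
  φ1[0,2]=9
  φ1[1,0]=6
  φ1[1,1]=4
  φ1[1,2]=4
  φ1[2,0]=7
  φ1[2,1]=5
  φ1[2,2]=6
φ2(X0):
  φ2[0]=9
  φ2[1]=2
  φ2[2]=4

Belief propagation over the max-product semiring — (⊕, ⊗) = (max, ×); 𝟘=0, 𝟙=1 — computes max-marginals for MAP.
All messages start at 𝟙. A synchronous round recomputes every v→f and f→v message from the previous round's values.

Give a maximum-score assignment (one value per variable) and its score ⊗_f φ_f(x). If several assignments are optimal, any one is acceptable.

init: all messages = 𝟙 over 3 values
r1 m[φ0→X0] = [5, 7, 6]
r1 m[φ0→X12] = [7, 5, 6]
r1 m[φ1→X0] = [9, 6, 7]
r1 m[φ1→X10] = [7, 5, 9]
r1 m[φ2→X0] = [9, 2, 4]
r1 m[X0→φ0] = [1, 1, 1]
r1 m[X0→φ1] = [1, 1, 1]
r1 m[X0→φ2] = [1, 1, 1]
r1 m[X10→φ1] = [1, 1, 1]
r1 m[X12→φ0] = [1, 1, 1]
r2 m[φ0→X0] = [5, 7, 6]
r2 m[φ0→X12] = [7, 5, 6]
r2 m[φ1→X0] = [9, 6, 7]
r2 m[φ1→X10] = [7, 5, 9]
r2 m[φ2→X0] = [9, 2, 4]
r2 m[X0→φ0] = [81, 12, 28]
r2 m[X0→φ1] = [45, 14, 24]
r2 m[X0→φ2] = [45, 42, 42]
r2 m[X10→φ1] = [1, 1, 1]
r2 m[X12→φ0] = [1, 1, 1]
r3 m[φ0→X0] = [5, 7, 6]
r3 m[φ0→X12] = [324, 405, 168]
r3 m[φ1→X0] = [9, 6, 7]
r3 m[φ1→X10] = [168, 120, 405]
r3 m[φ2→X0] = [9, 2, 4]
r3 m[X0→φ0] = [81, 12, 28]
r3 m[X0→φ1] = [45, 14, 24]
r3 m[X0→φ2] = [45, 42, 42]
r3 m[X10→φ1] = [1, 1, 1]
r3 m[X12→φ0] = [1, 1, 1]
r4 m[φ0→X0] = [5, 7, 6]
r4 m[φ0→X12] = [324, 405, 168]
r4 m[φ1→X0] = [9, 6, 7]
r4 m[φ1→X10] = [168, 120, 405]
r4 m[φ2→X0] = [9, 2, 4]
r4 m[X0→φ0] = [81, 12, 28]
r4 m[X0→φ1] = [45, 14, 24]
r4 m[X0→φ2] = [45, 42, 42]
r4 m[X10→φ1] = [1, 1, 1]
r4 m[X12→φ0] = [1, 1, 1]
fixed point reached at round 4
traceback from X0: (X0=0, X10=2, X12=1), score=405

assignment: (X0=0, X10=2, X12=1); score = 405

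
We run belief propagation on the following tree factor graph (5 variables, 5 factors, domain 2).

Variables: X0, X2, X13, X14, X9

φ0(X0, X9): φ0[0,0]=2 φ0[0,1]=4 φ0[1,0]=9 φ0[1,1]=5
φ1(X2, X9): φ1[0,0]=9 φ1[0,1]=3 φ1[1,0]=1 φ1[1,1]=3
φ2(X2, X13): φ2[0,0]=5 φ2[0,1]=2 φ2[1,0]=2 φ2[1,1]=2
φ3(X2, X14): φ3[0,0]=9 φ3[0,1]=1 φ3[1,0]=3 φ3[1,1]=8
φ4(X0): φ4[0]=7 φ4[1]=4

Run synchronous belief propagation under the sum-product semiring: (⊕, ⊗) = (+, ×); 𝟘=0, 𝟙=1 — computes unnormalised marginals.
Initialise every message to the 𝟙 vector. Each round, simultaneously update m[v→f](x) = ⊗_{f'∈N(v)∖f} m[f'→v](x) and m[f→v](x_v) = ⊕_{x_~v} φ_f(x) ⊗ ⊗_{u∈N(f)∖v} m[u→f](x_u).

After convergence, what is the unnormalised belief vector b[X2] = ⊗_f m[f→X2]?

b[X2] = [41580, 8536]

init: all messages = 𝟙 over 2 values
r1 m[φ0→X0] = [6, 14]
r1 m[φ0→X9] = [11, 9]
r1 m[φ1→X2] = [12, 4]
r1 m[φ1→X9] = [10, 6]
r1 m[φ2→X2] = [7, 4]
r1 m[φ2→X13] = [7, 4]
r1 m[φ3→X2] = [10, 11]
r1 m[φ3→X14] = [12, 9]
r1 m[φ4→X0] = [7, 4]
r1 m[X0→φ0] = [1, 1]
r1 m[X0→φ4] = [1, 1]
r1 m[X2→φ1] = [1, 1]
r1 m[X2→φ2] = [1, 1]
r1 m[X2→φ3] = [1, 1]
r1 m[X13→φ2] = [1, 1]
r1 m[X14→φ3] = [1, 1]
r1 m[X9→φ0] = [1, 1]
r1 m[X9→φ1] = [1, 1]
r2 m[φ0→X0] = [6, 14]
r2 m[φ0→X9] = [11, 9]
r2 m[φ1→X2] = [12, 4]
r2 m[φ1→X9] = [10, 6]
r2 m[φ2→X2] = [7, 4]
r2 m[φ2→X13] = [7, 4]
r2 m[φ3→X2] = [10, 11]
r2 m[φ3→X14] = [12, 9]
r2 m[φ4→X0] = [7, 4]
r2 m[X0→φ0] = [7, 4]
r2 m[X0→φ4] = [6, 14]
r2 m[X2→φ1] = [70, 44]
r2 m[X2→φ2] = [120, 44]
r2 m[X2→φ3] = [84, 16]
r2 m[X13→φ2] = [1, 1]
r2 m[X14→φ3] = [1, 1]
r2 m[X9→φ0] = [10, 6]
r2 m[X9→φ1] = [11, 9]
r3 m[φ0→X0] = [44, 120]
r3 m[φ0→X9] = [50, 48]
r3 m[φ1→X2] = [126, 38]
r3 m[φ1→X9] = [674, 342]
r3 m[φ2→X2] = [7, 4]
r3 m[φ2→X13] = [688, 328]
r3 m[φ3→X2] = [10, 11]
r3 m[φ3→X14] = [804, 212]
r3 m[φ4→X0] = [7, 4]
r3 m[X0→φ0] = [7, 4]
r3 m[X0→φ4] = [6, 14]
r3 m[X2→φ1] = [70, 44]
r3 m[X2→φ2] = [120, 44]
r3 m[X2→φ3] = [84, 16]
r3 m[X13→φ2] = [1, 1]
r3 m[X14→φ3] = [1, 1]
r3 m[X9→φ0] = [10, 6]
r3 m[X9→φ1] = [11, 9]
r4 m[φ0→X0] = [44, 120]
r4 m[φ0→X9] = [50, 48]
r4 m[φ1→X2] = [126, 38]
r4 m[φ1→X9] = [674, 342]
r4 m[φ2→X2] = [7, 4]
r4 m[φ2→X13] = [688, 328]
r4 m[φ3→X2] = [10, 11]
r4 m[φ3→X14] = [804, 212]
r4 m[φ4→X0] = [7, 4]
r4 m[X0→φ0] = [7, 4]
r4 m[X0→φ4] = [44, 120]
r4 m[X2→φ1] = [70, 44]
r4 m[X2→φ2] = [1260, 418]
r4 m[X2→φ3] = [882, 152]
r4 m[X13→φ2] = [1, 1]
r4 m[X14→φ3] = [1, 1]
r4 m[X9→φ0] = [674, 342]
r4 m[X9→φ1] = [50, 48]
r5 m[φ0→X0] = [2716, 7776]
r5 m[φ0→X9] = [50, 48]
r5 m[φ1→X2] = [594, 194]
r5 m[φ1→X9] = [674, 342]
r5 m[φ2→X2] = [7, 4]
r5 m[φ2→X13] = [7136, 3356]
r5 m[φ3→X2] = [10, 11]
r5 m[φ3→X14] = [8394, 2098]
r5 m[φ4→X0] = [7, 4]
r5 m[X0→φ0] = [7, 4]
r5 m[X0→φ4] = [44, 120]
r5 m[X2→φ1] = [70, 44]
r5 m[X2→φ2] = [1260, 418]
r5 m[X2→φ3] = [882, 152]
r5 m[X13→φ2] = [1, 1]
r5 m[X14→φ3] = [1, 1]
r5 m[X9→φ0] = [674, 342]
r5 m[X9→φ1] = [50, 48]
r6 m[φ0→X0] = [2716, 7776]
r6 m[φ0→X9] = [50, 48]
r6 m[φ1→X2] = [594, 194]
r6 m[φ1→X9] = [674, 342]
r6 m[φ2→X2] = [7, 4]
r6 m[φ2→X13] = [7136, 3356]
r6 m[φ3→X2] = [10, 11]
r6 m[φ3→X14] = [8394, 2098]
r6 m[φ4→X0] = [7, 4]
r6 m[X0→φ0] = [7, 4]
r6 m[X0→φ4] = [2716, 7776]
r6 m[X2→φ1] = [70, 44]
r6 m[X2→φ2] = [5940, 2134]
r6 m[X2→φ3] = [4158, 776]
r6 m[X13→φ2] = [1, 1]
r6 m[X14→φ3] = [1, 1]
r6 m[X9→φ0] = [674, 342]
r6 m[X9→φ1] = [50, 48]
r7 m[φ0→X0] = [2716, 7776]
r7 m[φ0→X9] = [50, 48]
r7 m[φ1→X2] = [594, 194]
r7 m[φ1→X9] = [674, 342]
r7 m[φ2→X2] = [7, 4]
r7 m[φ2→X13] = [33968, 16148]
r7 m[φ3→X2] = [10, 11]
r7 m[φ3→X14] = [39750, 10366]
r7 m[φ4→X0] = [7, 4]
r7 m[X0→φ0] = [7, 4]
r7 m[X0→φ4] = [2716, 7776]
r7 m[X2→φ1] = [70, 44]
r7 m[X2→φ2] = [5940, 2134]
r7 m[X2→φ3] = [4158, 776]
r7 m[X13→φ2] = [1, 1]
r7 m[X14→φ3] = [1, 1]
r7 m[X9→φ0] = [674, 342]
r7 m[X9→φ1] = [50, 48]
r8 m[φ0→X0] = [2716, 7776]
r8 m[φ0→X9] = [50, 48]
r8 m[φ1→X2] = [594, 194]
r8 m[φ1→X9] = [674, 342]
r8 m[φ2→X2] = [7, 4]
r8 m[φ2→X13] = [33968, 16148]
r8 m[φ3→X2] = [10, 11]
r8 m[φ3→X14] = [39750, 10366]
r8 m[φ4→X0] = [7, 4]
r8 m[X0→φ0] = [7, 4]
r8 m[X0→φ4] = [2716, 7776]
r8 m[X2→φ1] = [70, 44]
r8 m[X2→φ2] = [5940, 2134]
r8 m[X2→φ3] = [4158, 776]
r8 m[X13→φ2] = [1, 1]
r8 m[X14→φ3] = [1, 1]
r8 m[X9→φ0] = [674, 342]
r8 m[X9→φ1] = [50, 48]
fixed point reached at round 8
b[X2] = ⊗ incoming = [41580, 8536]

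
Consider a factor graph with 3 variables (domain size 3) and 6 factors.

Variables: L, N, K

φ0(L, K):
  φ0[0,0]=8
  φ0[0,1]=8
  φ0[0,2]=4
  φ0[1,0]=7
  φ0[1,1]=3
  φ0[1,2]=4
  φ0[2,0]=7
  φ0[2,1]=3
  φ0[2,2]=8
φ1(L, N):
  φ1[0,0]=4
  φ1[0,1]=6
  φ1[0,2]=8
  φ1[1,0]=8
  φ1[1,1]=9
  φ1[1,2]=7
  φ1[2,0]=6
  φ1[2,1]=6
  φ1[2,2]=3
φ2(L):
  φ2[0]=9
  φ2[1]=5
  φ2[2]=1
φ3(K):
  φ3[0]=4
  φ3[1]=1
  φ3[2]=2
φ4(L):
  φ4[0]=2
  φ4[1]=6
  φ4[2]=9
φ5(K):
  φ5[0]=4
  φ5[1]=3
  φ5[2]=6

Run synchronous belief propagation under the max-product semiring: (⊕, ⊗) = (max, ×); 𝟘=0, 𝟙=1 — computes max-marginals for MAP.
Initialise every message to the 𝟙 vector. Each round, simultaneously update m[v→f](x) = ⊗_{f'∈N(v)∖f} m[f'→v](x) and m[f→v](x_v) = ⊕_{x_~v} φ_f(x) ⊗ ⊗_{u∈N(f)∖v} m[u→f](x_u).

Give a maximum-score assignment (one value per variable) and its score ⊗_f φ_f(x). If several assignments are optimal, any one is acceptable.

assignment: (L=1, N=1, K=0); score = 30240

init: all messages = 𝟙 over 3 values
r1 m[φ0→L] = [8, 7, 8]
r1 m[φ0→K] = [8, 8, 8]
r1 m[φ1→L] = [8, 9, 6]
r1 m[φ1→N] = [8, 9, 8]
r1 m[φ2→L] = [9, 5, 1]
r1 m[φ3→K] = [4, 1, 2]
r1 m[φ4→L] = [2, 6, 9]
r1 m[φ5→K] = [4, 3, 6]
r1 m[L→φ0] = [1, 1, 1]
r1 m[L→φ1] = [1, 1, 1]
r1 m[L→φ2] = [1, 1, 1]
r1 m[L→φ4] = [1, 1, 1]
r1 m[N→φ1] = [1, 1, 1]
r1 m[K→φ0] = [1, 1, 1]
r1 m[K→φ3] = [1, 1, 1]
r1 m[K→φ5] = [1, 1, 1]
r2 m[φ0→L] = [8, 7, 8]
r2 m[φ0→K] = [8, 8, 8]
r2 m[φ1→L] = [8, 9, 6]
r2 m[φ1→N] = [8, 9, 8]
r2 m[φ2→L] = [9, 5, 1]
r2 m[φ3→K] = [4, 1, 2]
r2 m[φ4→L] = [2, 6, 9]
r2 m[φ5→K] = [4, 3, 6]
r2 m[L→φ0] = [144, 270, 54]
r2 m[L→φ1] = [144, 210, 72]
r2 m[L→φ2] = [128, 378, 432]
r2 m[L→φ4] = [576, 315, 48]
r2 m[N→φ1] = [1, 1, 1]
r2 m[K→φ0] = [16, 3, 12]
r2 m[K→φ3] = [32, 24, 48]
r2 m[K→φ5] = [32, 8, 16]
r3 m[φ0→L] = [128, 112, 112]
r3 m[φ0→K] = [1890, 1152, 1080]
r3 m[φ1→L] = [8, 9, 6]
r3 m[φ1→N] = [1680, 1890, 1470]
r3 m[φ2→L] = [9, 5, 1]
r3 m[φ3→K] = [4, 1, 2]
r3 m[φ4→L] = [2, 6, 9]
r3 m[φ5→K] = [4, 3, 6]
r3 m[L→φ0] = [144, 270, 54]
r3 m[L→φ1] = [144, 210, 72]
r3 m[L→φ2] = [128, 378, 432]
r3 m[L→φ4] = [576, 315, 48]
r3 m[N→φ1] = [1, 1, 1]
r3 m[K→φ0] = [16, 3, 12]
r3 m[K→φ3] = [32, 24, 48]
r3 m[K→φ5] = [32, 8, 16]
r4 m[φ0→L] = [128, 112, 112]
r4 m[φ0→K] = [1890, 1152, 1080]
r4 m[φ1→L] = [8, 9, 6]
r4 m[φ1→N] = [1680, 1890, 1470]
r4 m[φ2→L] = [9, 5, 1]
r4 m[φ3→K] = [4, 1, 2]
r4 m[φ4→L] = [2, 6, 9]
r4 m[φ5→K] = [4, 3, 6]
r4 m[L→φ0] = [144, 270, 54]
r4 m[L→φ1] = [2304, 3360, 1008]
r4 m[L→φ2] = [2048, 6048, 6048]
r4 m[L→φ4] = [9216, 5040, 672]
r4 m[N→φ1] = [1, 1, 1]
r4 m[K→φ0] = [16, 3, 12]
r4 m[K→φ3] = [7560, 3456, 6480]
r4 m[K→φ5] = [7560, 1152, 2160]
r5 m[φ0→L] = [128, 112, 112]
r5 m[φ0→K] = [1890, 1152, 1080]
r5 m[φ1→L] = [8, 9, 6]
r5 m[φ1→N] = [26880, 30240, 23520]
r5 m[φ2→L] = [9, 5, 1]
r5 m[φ3→K] = [4, 1, 2]
r5 m[φ4→L] = [2, 6, 9]
r5 m[φ5→K] = [4, 3, 6]
r5 m[L→φ0] = [144, 270, 54]
r5 m[L→φ1] = [2304, 3360, 1008]
r5 m[L→φ2] = [2048, 6048, 6048]
r5 m[L→φ4] = [9216, 5040, 672]
r5 m[N→φ1] = [1, 1, 1]
r5 m[K→φ0] = [16, 3, 12]
r5 m[K→φ3] = [7560, 3456, 6480]
r5 m[K→φ5] = [7560, 1152, 2160]
r6 m[φ0→L] = [128, 112, 112]
r6 m[φ0→K] = [1890, 1152, 1080]
r6 m[φ1→L] = [8, 9, 6]
r6 m[φ1→N] = [26880, 30240, 23520]
r6 m[φ2→L] = [9, 5, 1]
r6 m[φ3→K] = [4, 1, 2]
r6 m[φ4→L] = [2, 6, 9]
r6 m[φ5→K] = [4, 3, 6]
r6 m[L→φ0] = [144, 270, 54]
r6 m[L→φ1] = [2304, 3360, 1008]
r6 m[L→φ2] = [2048, 6048, 6048]
r6 m[L→φ4] = [9216, 5040, 672]
r6 m[N→φ1] = [1, 1, 1]
r6 m[K→φ0] = [16, 3, 12]
r6 m[K→φ3] = [7560, 3456, 6480]
r6 m[K→φ5] = [7560, 1152, 2160]
fixed point reached at round 6
traceback from L: (L=1, N=1, K=0), score=30240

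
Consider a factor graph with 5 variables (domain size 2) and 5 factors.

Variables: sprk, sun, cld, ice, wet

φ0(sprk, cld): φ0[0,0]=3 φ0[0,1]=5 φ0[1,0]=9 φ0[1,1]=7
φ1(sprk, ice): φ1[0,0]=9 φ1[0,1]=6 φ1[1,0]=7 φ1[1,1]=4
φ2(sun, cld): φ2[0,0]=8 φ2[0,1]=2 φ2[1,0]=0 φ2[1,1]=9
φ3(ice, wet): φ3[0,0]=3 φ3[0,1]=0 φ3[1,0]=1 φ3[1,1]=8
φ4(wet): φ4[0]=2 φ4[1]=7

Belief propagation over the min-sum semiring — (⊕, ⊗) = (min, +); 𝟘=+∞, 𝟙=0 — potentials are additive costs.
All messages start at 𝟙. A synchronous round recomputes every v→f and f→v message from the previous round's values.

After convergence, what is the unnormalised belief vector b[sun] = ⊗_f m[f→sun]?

b[sun] = [16, 12]

init: all messages = 𝟙 over 2 values
r1 m[φ0→sprk] = [3, 7]
r1 m[φ0→cld] = [3, 5]
r1 m[φ1→sprk] = [6, 4]
r1 m[φ1→ice] = [7, 4]
r1 m[φ2→sun] = [2, 0]
r1 m[φ2→cld] = [0, 2]
r1 m[φ3→ice] = [0, 1]
r1 m[φ3→wet] = [1, 0]
r1 m[φ4→wet] = [2, 7]
r1 m[sprk→φ0] = [0, 0]
r1 m[sprk→φ1] = [0, 0]
r1 m[sun→φ2] = [0, 0]
r1 m[cld→φ0] = [0, 0]
r1 m[cld→φ2] = [0, 0]
r1 m[ice→φ1] = [0, 0]
r1 m[ice→φ3] = [0, 0]
r1 m[wet→φ3] = [0, 0]
r1 m[wet→φ4] = [0, 0]
r2 m[φ0→sprk] = [3, 7]
r2 m[φ0→cld] = [3, 5]
r2 m[φ1→sprk] = [6, 4]
r2 m[φ1→ice] = [7, 4]
r2 m[φ2→sun] = [2, 0]
r2 m[φ2→cld] = [0, 2]
r2 m[φ3→ice] = [0, 1]
r2 m[φ3→wet] = [1, 0]
r2 m[φ4→wet] = [2, 7]
r2 m[sprk→φ0] = [6, 4]
r2 m[sprk→φ1] = [3, 7]
r2 m[sun→φ2] = [0, 0]
r2 m[cld→φ0] = [0, 2]
r2 m[cld→φ2] = [3, 5]
r2 m[ice→φ1] = [0, 1]
r2 m[ice→φ3] = [7, 4]
r2 m[wet→φ3] = [2, 7]
r2 m[wet→φ4] = [1, 0]
r3 m[φ0→sprk] = [3, 9]
r3 m[φ0→cld] = [9, 11]
r3 m[φ1→sprk] = [7, 5]
r3 m[φ1→ice] = [12, 9]
r3 m[φ2→sun] = [7, 3]
r3 m[φ2→cld] = [0, 2]
r3 m[φ3→ice] = [5, 3]
r3 m[φ3→wet] = [5, 7]
r3 m[φ4→wet] = [2, 7]
r3 m[sprk→φ0] = [6, 4]
r3 m[sprk→φ1] = [3, 7]
r3 m[sun→φ2] = [0, 0]
r3 m[cld→φ0] = [0, 2]
r3 m[cld→φ2] = [3, 5]
r3 m[ice→φ1] = [0, 1]
r3 m[ice→φ3] = [7, 4]
r3 m[wet→φ3] = [2, 7]
r3 m[wet→φ4] = [1, 0]
r4 m[φ0→sprk] = [3, 9]
r4 m[φ0→cld] = [9, 11]
r4 m[φ1→sprk] = [7, 5]
r4 m[φ1→ice] = [12, 9]
r4 m[φ2→sun] = [7, 3]
r4 m[φ2→cld] = [0, 2]
r4 m[φ3→ice] = [5, 3]
r4 m[φ3→wet] = [5, 7]
r4 m[φ4→wet] = [2, 7]
r4 m[sprk→φ0] = [7, 5]
r4 m[sprk→φ1] = [3, 9]
r4 m[sun→φ2] = [0, 0]
r4 m[cld→φ0] = [0, 2]
r4 m[cld→φ2] = [9, 11]
r4 m[ice→φ1] = [5, 3]
r4 m[ice→φ3] = [12, 9]
r4 m[wet→φ3] = [2, 7]
r4 m[wet→φ4] = [5, 7]
r5 m[φ0→sprk] = [3, 9]
r5 m[φ0→cld] = [10, 12]
r5 m[φ1→sprk] = [9, 7]
r5 m[φ1→ice] = [12, 9]
r5 m[φ2→sun] = [13, 9]
r5 m[φ2→cld] = [0, 2]
r5 m[φ3→ice] = [5, 3]
r5 m[φ3→wet] = [10, 12]
r5 m[φ4→wet] = [2, 7]
r5 m[sprk→φ0] = [7, 5]
r5 m[sprk→φ1] = [3, 9]
r5 m[sun→φ2] = [0, 0]
r5 m[cld→φ0] = [0, 2]
r5 m[cld→φ2] = [9, 11]
r5 m[ice→φ1] = [5, 3]
r5 m[ice→φ3] = [12, 9]
r5 m[wet→φ3] = [2, 7]
r5 m[wet→φ4] = [5, 7]
r6 m[φ0→sprk] = [3, 9]
r6 m[φ0→cld] = [10, 12]
r6 m[φ1→sprk] = [9, 7]
r6 m[φ1→ice] = [12, 9]
r6 m[φ2→sun] = [13, 9]
r6 m[φ2→cld] = [0, 2]
r6 m[φ3→ice] = [5, 3]
r6 m[φ3→wet] = [10, 12]
r6 m[φ4→wet] = [2, 7]
r6 m[sprk→φ0] = [9, 7]
r6 m[sprk→φ1] = [3, 9]
r6 m[sun→φ2] = [0, 0]
r6 m[cld→φ0] = [0, 2]
r6 m[cld→φ2] = [10, 12]
r6 m[ice→φ1] = [5, 3]
r6 m[ice→φ3] = [12, 9]
r6 m[wet→φ3] = [2, 7]
r6 m[wet→φ4] = [10, 12]
r7 m[φ0→sprk] = [3, 9]
r7 m[φ0→cld] = [12, 14]
r7 m[φ1→sprk] = [9, 7]
r7 m[φ1→ice] = [12, 9]
r7 m[φ2→sun] = [14, 10]
r7 m[φ2→cld] = [0, 2]
r7 m[φ3→ice] = [5, 3]
r7 m[φ3→wet] = [10, 12]
r7 m[φ4→wet] = [2, 7]
r7 m[sprk→φ0] = [9, 7]
r7 m[sprk→φ1] = [3, 9]
r7 m[sun→φ2] = [0, 0]
r7 m[cld→φ0] = [0, 2]
r7 m[cld→φ2] = [10, 12]
r7 m[ice→φ1] = [5, 3]
r7 m[ice→φ3] = [12, 9]
r7 m[wet→φ3] = [2, 7]
r7 m[wet→φ4] = [10, 12]
r8 m[φ0→sprk] = [3, 9]
r8 m[φ0→cld] = [12, 14]
r8 m[φ1→sprk] = [9, 7]
r8 m[φ1→ice] = [12, 9]
r8 m[φ2→sun] = [14, 10]
r8 m[φ2→cld] = [0, 2]
r8 m[φ3→ice] = [5, 3]
r8 m[φ3→wet] = [10, 12]
r8 m[φ4→wet] = [2, 7]
r8 m[sprk→φ0] = [9, 7]
r8 m[sprk→φ1] = [3, 9]
r8 m[sun→φ2] = [0, 0]
r8 m[cld→φ0] = [0, 2]
r8 m[cld→φ2] = [12, 14]
r8 m[ice→φ1] = [5, 3]
r8 m[ice→φ3] = [12, 9]
r8 m[wet→φ3] = [2, 7]
r8 m[wet→φ4] = [10, 12]
r9 m[φ0→sprk] = [3, 9]
r9 m[φ0→cld] = [12, 14]
r9 m[φ1→sprk] = [9, 7]
r9 m[φ1→ice] = [12, 9]
r9 m[φ2→sun] = [16, 12]
r9 m[φ2→cld] = [0, 2]
r9 m[φ3→ice] = [5, 3]
r9 m[φ3→wet] = [10, 12]
r9 m[φ4→wet] = [2, 7]
r9 m[sprk→φ0] = [9, 7]
r9 m[sprk→φ1] = [3, 9]
r9 m[sun→φ2] = [0, 0]
r9 m[cld→φ0] = [0, 2]
r9 m[cld→φ2] = [12, 14]
r9 m[ice→φ1] = [5, 3]
r9 m[ice→φ3] = [12, 9]
r9 m[wet→φ3] = [2, 7]
r9 m[wet→φ4] = [10, 12]
r10 m[φ0→sprk] = [3, 9]
r10 m[φ0→cld] = [12, 14]
r10 m[φ1→sprk] = [9, 7]
r10 m[φ1→ice] = [12, 9]
r10 m[φ2→sun] = [16, 12]
r10 m[φ2→cld] = [0, 2]
r10 m[φ3→ice] = [5, 3]
r10 m[φ3→wet] = [10, 12]
r10 m[φ4→wet] = [2, 7]
r10 m[sprk→φ0] = [9, 7]
r10 m[sprk→φ1] = [3, 9]
r10 m[sun→φ2] = [0, 0]
r10 m[cld→φ0] = [0, 2]
r10 m[cld→φ2] = [12, 14]
r10 m[ice→φ1] = [5, 3]
r10 m[ice→φ3] = [12, 9]
r10 m[wet→φ3] = [2, 7]
r10 m[wet→φ4] = [10, 12]
fixed point reached at round 10
b[sun] = ⊗ incoming = [16, 12]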